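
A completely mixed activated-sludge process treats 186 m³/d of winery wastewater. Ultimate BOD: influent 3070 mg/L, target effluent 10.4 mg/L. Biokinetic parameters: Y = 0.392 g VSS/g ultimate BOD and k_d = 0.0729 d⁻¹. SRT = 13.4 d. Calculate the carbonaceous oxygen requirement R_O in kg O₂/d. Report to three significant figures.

Y_obs = Y / (1 + k_d θ_c) = 0.392 / (1 + 0.0729 × 13.4) = 0.392 / 1.977 = 0.1983.
ΔS = 3070 − 10.4 = 3060 mg/L, so the substrate removal rate is 186 × 3060/1000 = 569.1 kg ultimate BOD/d.
P_X = Y_obs·Q·(S₀ − S) = 0.1983 × 569.1 = 112.8 kg VSS/d.
R_O = Q·(S₀ − S) − 1.42·P_X = 569.1 − 1.42 × 112.8 = 408.8 kg O₂/d.

R_O ≈ 409 kg O₂/d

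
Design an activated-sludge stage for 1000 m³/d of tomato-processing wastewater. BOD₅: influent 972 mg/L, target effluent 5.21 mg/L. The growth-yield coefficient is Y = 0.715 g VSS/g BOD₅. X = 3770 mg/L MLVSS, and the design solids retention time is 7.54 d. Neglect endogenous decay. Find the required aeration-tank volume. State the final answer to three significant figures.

With k_d = 0 the design equation reduces to V = Y Q (S₀−S) θ_c / X = 0.715 × 1000 × (972 − 5.21) × 7.54 / 3770 = 1383 m³.

V ≈ 1380 m³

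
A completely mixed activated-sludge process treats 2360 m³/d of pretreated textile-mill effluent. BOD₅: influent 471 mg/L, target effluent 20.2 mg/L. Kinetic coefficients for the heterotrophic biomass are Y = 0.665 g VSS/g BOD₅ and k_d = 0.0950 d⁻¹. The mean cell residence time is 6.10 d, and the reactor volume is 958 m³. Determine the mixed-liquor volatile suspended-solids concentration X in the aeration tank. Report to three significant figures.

X ≈ 2850 mg/L

X = Y·Q·ΔS·θ_c / [V·(1 + k_d θ_c)] = 0.665 × 2360 × (471 − 20.2) × 6.10 / [958 × (1 + 0.0950 × 6.10)] = 2852 mg/L.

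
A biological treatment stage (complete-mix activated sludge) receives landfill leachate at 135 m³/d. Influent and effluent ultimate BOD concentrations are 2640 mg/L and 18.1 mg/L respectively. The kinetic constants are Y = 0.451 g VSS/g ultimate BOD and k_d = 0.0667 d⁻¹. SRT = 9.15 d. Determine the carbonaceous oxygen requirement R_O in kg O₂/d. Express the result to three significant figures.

Observed yield with endogenous decay: Y_obs = Y / (1 + k_d·θ_c) = 0.451 / (1 + 0.0667 × 9.15) = 0.451 / 1.610 = 0.2801 g VSS/g ultimate BOD.
Substrate removed = Q·(S₀ − S) = 135 m³/d × (2640 − 18.1) g/m³ = 3.54×10^5 g/d = 354.0 kg/d.
Biomass synthesised: P_X = Y_obs × 354.0 = 99.13 kg VSS/d.
R_O = Q·ΔS − 1.42 P_X = 354.0 − 140.8 = 213.2 kg O₂/d.

R_O ≈ 213 kg O₂/d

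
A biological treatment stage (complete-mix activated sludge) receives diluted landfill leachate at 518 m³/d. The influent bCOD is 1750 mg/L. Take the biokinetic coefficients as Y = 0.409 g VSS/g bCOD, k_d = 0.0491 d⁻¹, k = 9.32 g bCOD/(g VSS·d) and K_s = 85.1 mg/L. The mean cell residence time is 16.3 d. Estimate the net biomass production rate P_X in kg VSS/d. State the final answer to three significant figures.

From the Monod/SRT balance for a CMAS, S = K_s·(1+k_d θ_c)/[θ_c·(Y k − k_d) − 1] = 85.1 × (1 + 0.0491 × 16.3) / [16.3 × (0.409 × 9.32 − 0.0491) − 1] = 153.2 / 60.33 = 2.539 mg/L.
Correct the yield for decay: Y_obs = Y/(1 + k_d θ_c) = 0.409 / (1 + 0.0491 × 16.3) = 0.409 / 1.800 = 0.2272.
Q·(S₀ − S) = 518 × (1750 − 2.54) × 10⁻³ = 905.2 kg/d removed.
P_X = Y_obs · Q(S₀ − S) = 0.2272 × 905.2 = 205.6 kg VSS/d.

P_X ≈ 206 kg VSS/d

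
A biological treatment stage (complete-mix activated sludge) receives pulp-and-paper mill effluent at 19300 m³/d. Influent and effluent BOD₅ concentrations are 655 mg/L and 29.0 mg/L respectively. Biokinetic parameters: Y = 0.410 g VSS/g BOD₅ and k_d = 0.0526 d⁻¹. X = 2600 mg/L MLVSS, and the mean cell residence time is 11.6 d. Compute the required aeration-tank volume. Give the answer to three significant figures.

Steady-state biomass mass balance: V·X·(1 + k_d·θ_c) = Y·Q·(S₀ − S)·θ_c, so V = 0.410 × 19300 × (655 − 29.0) × 11.6 / [2600 × (1 + 0.0526 × 11.6)] = 5.75×10^7 / 4186 = 13726 m³.

V ≈ 13700 m³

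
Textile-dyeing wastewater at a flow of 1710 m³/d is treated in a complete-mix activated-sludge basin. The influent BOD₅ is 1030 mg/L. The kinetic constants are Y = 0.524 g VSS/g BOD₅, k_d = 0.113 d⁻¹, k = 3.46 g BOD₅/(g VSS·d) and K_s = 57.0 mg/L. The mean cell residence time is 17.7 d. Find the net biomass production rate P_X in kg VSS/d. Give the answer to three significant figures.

P_X ≈ 306 kg VSS/d

For a completely mixed reactor with recycle the Lawrence–McCarty relation gives S = K_s·(1 + k_d·θ_c) / [θ_c·(Y·k − k_d) − 1] = 57.0 × (1 + 0.113 × 17.7) / [17.7 × (0.524 × 3.46 − 0.113) − 1] = 171.0 / 29.09 = 5.878 mg/L.
The observed yield is Y_obs = Y/(1 + k_d·θ_c) = 0.524 / (1 + 0.113 × 17.7) = 0.524 / 3.000 = 0.1747 g VSS per g BOD₅ removed.
Mass of BOD₅ removed per day: Q(S₀ − S) = 1710 × 1024 g/m³ = 1751 kg/d.
So the net sludge growth is P_X = 0.1747 × 1751 = 305.9 kg VSS/d.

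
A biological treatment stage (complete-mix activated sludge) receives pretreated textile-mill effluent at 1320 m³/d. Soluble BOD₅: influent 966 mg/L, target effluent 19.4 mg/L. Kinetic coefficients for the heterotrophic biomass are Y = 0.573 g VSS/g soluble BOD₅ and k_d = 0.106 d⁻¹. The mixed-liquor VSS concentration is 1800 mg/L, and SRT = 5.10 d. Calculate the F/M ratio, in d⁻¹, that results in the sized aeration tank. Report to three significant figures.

F/M ≈ 0.538 d⁻¹

Steady-state biomass mass balance: V·X·(1 + k_d·θ_c) = Y·Q·(S₀ − S)·θ_c, so V = 0.573 × 1320 × (966 − 19.4) × 5.10 / [1800 × (1 + 0.106 × 5.10)] = 3.65×10^6 / 2773 = 1317 m³.
F/M = applied load / biomass = Q·S₀/(V·X) = 1320 × 966 / (1317 × 1800) = 0.5380 d⁻¹.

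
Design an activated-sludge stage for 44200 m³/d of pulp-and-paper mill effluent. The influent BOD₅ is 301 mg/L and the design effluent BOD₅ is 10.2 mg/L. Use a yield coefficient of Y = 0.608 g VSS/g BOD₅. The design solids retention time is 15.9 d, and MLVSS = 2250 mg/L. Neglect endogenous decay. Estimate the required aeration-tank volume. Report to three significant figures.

With k_d = 0 the design equation reduces to V = Y Q (S₀−S) θ_c / X = 0.608 × 44200 × (301 − 10.2) × 15.9 / 2250 = 55225 m³.

V ≈ 55200 m³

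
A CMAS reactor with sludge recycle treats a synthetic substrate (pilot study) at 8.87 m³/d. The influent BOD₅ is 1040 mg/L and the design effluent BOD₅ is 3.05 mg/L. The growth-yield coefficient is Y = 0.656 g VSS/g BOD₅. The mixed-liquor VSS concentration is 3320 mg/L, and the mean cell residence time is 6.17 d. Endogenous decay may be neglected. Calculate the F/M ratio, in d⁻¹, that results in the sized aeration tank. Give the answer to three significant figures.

Biomass mass balance (decay neglected): V·X = Y·Q·(S₀ − S)·θ_c, so V = 0.656 × 8.87 × (1040 − 3.05) × 6.17 / 3320 = 11.21 m³.
F/M = applied load / biomass = Q·S₀/(V·X) = 8.87 × 1040 / (11.21 × 3320) = 0.2478 d⁻¹.

F/M ≈ 0.248 d⁻¹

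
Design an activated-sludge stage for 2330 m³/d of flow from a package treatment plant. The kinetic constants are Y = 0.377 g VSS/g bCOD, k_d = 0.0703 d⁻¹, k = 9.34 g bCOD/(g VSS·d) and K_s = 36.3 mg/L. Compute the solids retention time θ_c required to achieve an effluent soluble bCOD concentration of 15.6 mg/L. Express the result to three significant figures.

θ_c ≈ 1.01 d

At the target effluent, Y k S/(K_s+S) = 0.377×9.34×15.6/51.90 = 1.058 d⁻¹.
1/θ_c = 1.058 − 0.0703 = 0.9881 d⁻¹, so θ_c = 1.012 d.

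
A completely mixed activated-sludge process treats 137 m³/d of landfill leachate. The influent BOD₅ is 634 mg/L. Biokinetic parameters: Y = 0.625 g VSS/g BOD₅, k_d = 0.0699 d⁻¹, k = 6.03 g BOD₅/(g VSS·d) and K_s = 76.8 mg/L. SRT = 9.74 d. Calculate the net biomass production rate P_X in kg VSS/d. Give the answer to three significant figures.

P_X ≈ 32.1 kg VSS/d

From the Monod/SRT balance for a CMAS, S = K_s·(1+k_d θ_c)/[θ_c·(Y k − k_d) − 1] = 76.8 × (1 + 0.0699 × 9.74) / [9.74 × (0.625 × 6.03 − 0.0699) − 1] = 129.1 / 35.03 = 3.685 mg/L.
Y_obs = Y / (1 + k_d θ_c) = 0.625 / (1 + 0.0699 × 9.74) = 0.625 / 1.681 = 0.3718.
Mass of BOD₅ removed per day: Q(S₀ − S) = 137 × 630.3 g/m³ = 86.35 kg/d.
P_X = Y_obs · Q(S₀ − S) = 0.3718 × 86.35 = 32.11 kg VSS/d.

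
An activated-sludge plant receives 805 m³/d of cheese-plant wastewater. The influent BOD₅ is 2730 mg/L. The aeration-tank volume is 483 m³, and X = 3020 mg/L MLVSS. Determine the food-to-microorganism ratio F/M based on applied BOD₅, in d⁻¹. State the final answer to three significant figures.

F/M = applied load / biomass = Q·S₀/(V·X) = 805 × 2730 / (483.0 × 3020) = 1.507 d⁻¹.

F/M ≈ 1.51 d⁻¹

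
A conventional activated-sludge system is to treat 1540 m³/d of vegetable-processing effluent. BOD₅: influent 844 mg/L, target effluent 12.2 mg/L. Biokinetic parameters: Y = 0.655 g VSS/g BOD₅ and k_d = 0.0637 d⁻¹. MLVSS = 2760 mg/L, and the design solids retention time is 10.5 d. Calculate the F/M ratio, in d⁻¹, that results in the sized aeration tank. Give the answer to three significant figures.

F/M ≈ 0.246 d⁻¹

From the SRT design equation V = Y Q (S₀−S) θ_c / [X (1 + k_d θ_c)] = 0.655 × 1540 × (844 − 12.2) × 10.5 / [2760 × (1 + 0.0637 × 10.5)] = 8.81×10^6 / 4606 = 1913 m³.
F/M = Q·S₀ / (V·X) = 1540 × 844 / (1913 × 2760) = 0.2462 g BOD₅·(g VSS·d)⁻¹.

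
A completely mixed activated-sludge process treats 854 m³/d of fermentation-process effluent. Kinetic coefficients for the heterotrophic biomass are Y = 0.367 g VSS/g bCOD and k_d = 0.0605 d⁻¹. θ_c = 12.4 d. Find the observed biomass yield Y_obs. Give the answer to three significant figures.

Y_obs = Y / (1 + k_d θ_c) = 0.367 / (1 + 0.0605 × 12.4) = 0.367 / 1.750 = 0.2097.

Y_obs ≈ 0.210 g VSS/g bCOD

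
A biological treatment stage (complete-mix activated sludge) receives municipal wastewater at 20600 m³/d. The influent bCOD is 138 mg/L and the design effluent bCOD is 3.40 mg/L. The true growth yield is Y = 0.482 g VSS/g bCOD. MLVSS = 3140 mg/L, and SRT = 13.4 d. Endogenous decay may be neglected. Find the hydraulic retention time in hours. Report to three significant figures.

τ ≈ 6.64 h

V·X = Y·Q·ΔS·θ_c gives V = 0.482 × 20600 × (138 − 3.40) × 13.4 / 3140 = 5703 m³.
Hydraulic retention time τ = V/Q = 5703 / 20600 = 0.2769 d = 6.645 h.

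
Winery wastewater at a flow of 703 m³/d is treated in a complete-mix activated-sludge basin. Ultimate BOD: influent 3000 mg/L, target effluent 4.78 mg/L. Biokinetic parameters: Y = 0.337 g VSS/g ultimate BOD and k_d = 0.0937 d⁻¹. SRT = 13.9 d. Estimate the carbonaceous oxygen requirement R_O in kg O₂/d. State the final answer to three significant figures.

R_O ≈ 1670 kg O₂/d

The observed yield is Y_obs = Y/(1 + k_d·θ_c) = 0.337 / (1 + 0.0937 × 13.9) = 0.337 / 2.302 = 0.1464 g VSS per g ultimate BOD removed.
Substrate removed = Q·(S₀ − S) = 703 m³/d × (3000 − 4.78) g/m³ = 2.11×10^6 g/d = 2106 kg/d.
Net sludge production P_X = 0.1464 × 2106 = 308.2 kg VSS/d.
R_O = Q·ΔS − 1.42 P_X = 2106 − 437.6 = 1668 kg O₂/d.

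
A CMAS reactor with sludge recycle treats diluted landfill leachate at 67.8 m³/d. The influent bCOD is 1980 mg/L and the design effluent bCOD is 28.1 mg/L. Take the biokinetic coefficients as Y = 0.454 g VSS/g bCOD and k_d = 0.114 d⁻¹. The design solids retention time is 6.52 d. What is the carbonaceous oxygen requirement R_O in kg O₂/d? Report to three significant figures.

Y_obs = Y / (1 + k_d θ_c) = 0.454 / (1 + 0.114 × 6.52) = 0.454 / 1.743 = 0.2604.
Mass of bCOD removed per day: Q(S₀ − S) = 67.8 × 1952 g/m³ = 132.3 kg/d.
Biomass synthesised: P_X = Y_obs × 132.3 = 34.46 kg VSS/d.
R_O = Q·ΔS − 1.42 P_X = 132.3 − 48.94 = 83.40 kg O₂/d.

R_O ≈ 83.4 kg O₂/d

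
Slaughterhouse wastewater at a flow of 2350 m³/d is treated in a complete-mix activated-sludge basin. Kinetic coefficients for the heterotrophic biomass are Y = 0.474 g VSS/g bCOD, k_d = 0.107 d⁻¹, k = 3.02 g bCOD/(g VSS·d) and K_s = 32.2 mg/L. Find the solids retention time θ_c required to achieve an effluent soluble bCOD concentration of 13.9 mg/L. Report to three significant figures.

θ_c ≈ 3.08 d

Specific growth rate at S = 13.9 mg/L: μ = YkS/(K_s+S) = 0.474·3.02·13.9/(32.2+13.9) = 0.4316 d⁻¹.
Then 1/θ_c = μ − k_d = 0.4316 − 0.107 = 0.3246 d⁻¹, giving θ_c = 3.081 d.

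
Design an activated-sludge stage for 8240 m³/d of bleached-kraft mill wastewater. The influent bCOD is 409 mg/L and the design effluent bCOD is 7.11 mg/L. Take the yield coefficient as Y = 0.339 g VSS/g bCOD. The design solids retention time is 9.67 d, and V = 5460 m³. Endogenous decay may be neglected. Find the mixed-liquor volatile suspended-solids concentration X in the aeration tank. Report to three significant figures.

X = Y·Q·ΔS·θ_c / V = 0.339 × 8240 × (409 − 7.11) × 9.67 / 5460 = 1988 mg/L.

X ≈ 1990 mg/L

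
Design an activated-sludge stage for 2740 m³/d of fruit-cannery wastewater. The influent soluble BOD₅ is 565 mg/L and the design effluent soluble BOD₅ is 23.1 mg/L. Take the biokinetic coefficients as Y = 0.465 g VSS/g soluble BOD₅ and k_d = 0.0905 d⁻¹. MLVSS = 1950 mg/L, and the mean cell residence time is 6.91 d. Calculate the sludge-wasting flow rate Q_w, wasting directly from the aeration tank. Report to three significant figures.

Q_w ≈ 218 m³/d

Steady-state biomass mass balance: V·X·(1 + k_d·θ_c) = Y·Q·(S₀ − S)·θ_c, so V = 0.465 × 2740 × (565 − 23.1) × 6.91 / [1950 × (1 + 0.0905 × 6.91)] = 4.77×10^6 / 3169 = 1505 m³.
Wasting from the aeration tank: Q_w = V / θ_c = 1505 / 6.91 = 217.8 m³/d.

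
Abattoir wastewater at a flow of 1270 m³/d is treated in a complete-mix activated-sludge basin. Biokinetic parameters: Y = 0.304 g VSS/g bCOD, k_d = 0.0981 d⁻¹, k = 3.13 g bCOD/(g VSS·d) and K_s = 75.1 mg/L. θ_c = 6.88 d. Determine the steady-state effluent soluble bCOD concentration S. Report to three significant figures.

S ≈ 25.8 mg/L

For a completely mixed reactor with recycle the Lawrence–McCarty relation gives S = K_s·(1 + k_d·θ_c) / [θ_c·(Y·k − k_d) − 1] = 75.1 × (1 + 0.0981 × 6.88) / [6.88 × (0.304 × 3.13 − 0.0981) − 1] = 125.8 / 4.872 = 25.82 mg/L.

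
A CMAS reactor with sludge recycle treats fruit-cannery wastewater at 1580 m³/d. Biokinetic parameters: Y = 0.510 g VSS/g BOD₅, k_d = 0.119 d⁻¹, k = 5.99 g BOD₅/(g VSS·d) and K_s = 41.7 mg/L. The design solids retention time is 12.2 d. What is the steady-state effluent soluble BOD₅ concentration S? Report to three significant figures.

For a completely mixed reactor with recycle the Lawrence–McCarty relation gives S = K_s·(1 + k_d·θ_c) / [θ_c·(Y·k − k_d) − 1] = 41.7 × (1 + 0.119 × 12.2) / [12.2 × (0.510 × 5.99 − 0.119) − 1] = 102.2 / 34.82 = 2.936 mg/L.

S ≈ 2.94 mg/L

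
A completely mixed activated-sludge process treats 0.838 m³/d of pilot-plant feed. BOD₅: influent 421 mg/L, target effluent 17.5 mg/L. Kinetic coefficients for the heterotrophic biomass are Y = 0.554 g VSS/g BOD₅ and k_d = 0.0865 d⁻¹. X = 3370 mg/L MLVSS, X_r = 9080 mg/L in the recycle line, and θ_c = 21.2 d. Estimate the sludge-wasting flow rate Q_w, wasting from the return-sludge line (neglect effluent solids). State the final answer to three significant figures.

Rearranging the biomass balance for a CMAS with decay, V = Y·Q·ΔS·θ_c / [X·(1+k_d θ_c)] = 0.554 × 0.838 × (421 − 17.5) × 21.2 / [3370 × (1 + 0.0865 × 21.2)] = 3.97×10^3 / 9550 = 0.4158 m³.
Wasting from the return line (neglecting effluent solids): Q_w = V·X / (θ_c·X_r) = 0.4158 × 3370 / (21.2 × 9080) = 0.007280 m³/d.

Q_w ≈ 0.00728 m³/d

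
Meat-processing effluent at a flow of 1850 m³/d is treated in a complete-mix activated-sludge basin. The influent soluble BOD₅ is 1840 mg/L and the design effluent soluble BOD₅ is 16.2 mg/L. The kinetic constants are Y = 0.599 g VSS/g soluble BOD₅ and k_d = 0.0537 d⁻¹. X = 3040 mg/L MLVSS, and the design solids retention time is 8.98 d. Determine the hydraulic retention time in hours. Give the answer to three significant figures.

Steady-state biomass mass balance: V·X·(1 + k_d·θ_c) = Y·Q·(S₀ − S)·θ_c, so V = 0.599 × 1850 × (1840 − 16.2) × 8.98 / [3040 × (1 + 0.0537 × 8.98)] = 1.81×10^7 / 4506 = 4028 m³.
HRT = V/Q = 4028 m³ / 1850 m³·d⁻¹ = 2.177 d × 24 = 52.25 h.

τ ≈ 52.3 h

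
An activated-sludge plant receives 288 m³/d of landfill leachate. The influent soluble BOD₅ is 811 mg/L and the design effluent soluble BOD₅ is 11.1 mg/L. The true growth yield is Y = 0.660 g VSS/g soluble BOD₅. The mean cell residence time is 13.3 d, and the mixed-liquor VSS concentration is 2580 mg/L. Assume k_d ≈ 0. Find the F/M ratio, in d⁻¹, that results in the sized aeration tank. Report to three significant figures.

F/M ≈ 0.116 d⁻¹

V·X = Y·Q·ΔS·θ_c gives V = 0.660 × 288 × (811 − 11.1) × 13.3 / 2580 = 783.8 m³.
F/M = applied load / biomass = Q·S₀/(V·X) = 288 × 811 / (783.8 × 2580) = 0.1155 d⁻¹.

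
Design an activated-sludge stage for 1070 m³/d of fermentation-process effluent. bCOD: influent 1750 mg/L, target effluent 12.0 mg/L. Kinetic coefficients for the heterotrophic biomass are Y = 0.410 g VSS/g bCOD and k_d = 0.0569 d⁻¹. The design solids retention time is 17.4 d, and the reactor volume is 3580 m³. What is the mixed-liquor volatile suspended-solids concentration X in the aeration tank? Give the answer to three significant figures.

X ≈ 1860 mg/L

Solving the biomass balance for X: X = Y Q (S₀−S) θ_c / [V (1+k_d θ_c)] = 0.410 × 1070 × (1750 − 12.0) × 17.4 / [3580 × (1 + 0.0569 × 17.4)] = 1862 mg/L.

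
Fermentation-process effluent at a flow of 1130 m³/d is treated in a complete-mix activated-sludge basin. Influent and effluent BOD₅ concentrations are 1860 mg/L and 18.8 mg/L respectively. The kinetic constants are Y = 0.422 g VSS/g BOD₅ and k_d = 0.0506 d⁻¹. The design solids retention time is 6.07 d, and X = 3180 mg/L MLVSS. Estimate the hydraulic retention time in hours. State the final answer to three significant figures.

τ ≈ 27.2 h

From the SRT design equation V = Y Q (S₀−S) θ_c / [X (1 + k_d θ_c)] = 0.422 × 1130 × (1860 − 18.8) × 6.07 / [3180 × (1 + 0.0506 × 6.07)] = 5.33×10^6 / 4157 = 1282 m³.
HRT = V/Q = 1282 m³ / 1130 m³·d⁻¹ = 1.135 d × 24 = 27.23 h.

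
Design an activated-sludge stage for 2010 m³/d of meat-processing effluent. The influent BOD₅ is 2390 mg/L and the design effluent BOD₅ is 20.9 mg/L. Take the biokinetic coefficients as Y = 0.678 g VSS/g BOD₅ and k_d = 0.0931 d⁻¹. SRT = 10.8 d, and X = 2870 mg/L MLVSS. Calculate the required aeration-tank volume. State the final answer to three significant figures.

V ≈ 6060 m³

From the SRT design equation V = Y Q (S₀−S) θ_c / [X (1 + k_d θ_c)] = 0.678 × 2010 × (2390 − 20.9) × 10.8 / [2870 × (1 + 0.0931 × 10.8)] = 3.49×10^7 / 5756 = 6058 m³.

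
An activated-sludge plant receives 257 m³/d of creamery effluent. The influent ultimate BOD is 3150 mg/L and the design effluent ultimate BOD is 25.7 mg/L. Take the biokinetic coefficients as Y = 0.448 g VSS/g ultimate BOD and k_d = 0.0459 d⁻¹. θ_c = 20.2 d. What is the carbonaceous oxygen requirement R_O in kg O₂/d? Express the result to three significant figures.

Y_obs = Y / (1 + k_d θ_c) = 0.448 / (1 + 0.0459 × 20.2) = 0.448 / 1.927 = 0.2325.
Mass of ultimate BOD removed per day: Q(S₀ − S) = 257 × 3124 g/m³ = 802.9 kg/d.
Net sludge production P_X = 0.2325 × 802.9 = 186.7 kg VSS/d.
R_O = Q·ΔS − 1.42 P_X = 802.9 − 265.1 = 537.9 kg O₂/d.

R_O ≈ 538 kg O₂/d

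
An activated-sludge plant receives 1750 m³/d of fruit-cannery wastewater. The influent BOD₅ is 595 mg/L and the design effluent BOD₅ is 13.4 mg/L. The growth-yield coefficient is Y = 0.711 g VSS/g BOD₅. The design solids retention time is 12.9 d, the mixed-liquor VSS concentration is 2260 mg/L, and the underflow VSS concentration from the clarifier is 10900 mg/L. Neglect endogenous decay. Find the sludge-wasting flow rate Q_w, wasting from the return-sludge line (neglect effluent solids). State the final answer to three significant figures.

Biomass mass balance (decay neglected): V·X = Y·Q·(S₀ − S)·θ_c, so V = 0.711 × 1750 × (595 − 13.4) × 12.9 / 2260 = 4131 m³.
θ_c = V·X/(Q_w·X_r) when wasting from the recycle, so Q_w = V·X/(θ_c·X_r) = 4131 × 2260 / (12.9 × 10900) = 66.39 m³/d.

Q_w ≈ 66.4 m³/d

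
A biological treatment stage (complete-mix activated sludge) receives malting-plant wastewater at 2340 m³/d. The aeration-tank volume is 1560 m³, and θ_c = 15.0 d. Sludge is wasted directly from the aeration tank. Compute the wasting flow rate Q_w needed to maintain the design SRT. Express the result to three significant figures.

Wasting from the aeration tank: Q_w = V / θ_c = 1560 / 15.0 = 104.0 m³/d.

Q_w ≈ 104 m³/d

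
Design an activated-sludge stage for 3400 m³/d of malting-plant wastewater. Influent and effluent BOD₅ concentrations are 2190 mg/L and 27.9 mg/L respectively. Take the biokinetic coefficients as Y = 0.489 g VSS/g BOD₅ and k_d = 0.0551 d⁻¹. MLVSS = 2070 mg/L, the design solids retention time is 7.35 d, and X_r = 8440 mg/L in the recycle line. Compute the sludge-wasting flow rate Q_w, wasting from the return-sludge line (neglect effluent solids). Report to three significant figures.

Q_w ≈ 303 m³/d

From the SRT design equation V = Y Q (S₀−S) θ_c / [X (1 + k_d θ_c)] = 0.489 × 3400 × (2190 − 27.9) × 7.35 / [2070 × (1 + 0.0551 × 7.35)] = 2.64×10^7 / 2908 = 9085 m³.
θ_c = V·X/(Q_w·X_r) when wasting from the recycle, so Q_w = V·X/(θ_c·X_r) = 9085 × 2070 / (7.35 × 8440) = 303.1 m³/d.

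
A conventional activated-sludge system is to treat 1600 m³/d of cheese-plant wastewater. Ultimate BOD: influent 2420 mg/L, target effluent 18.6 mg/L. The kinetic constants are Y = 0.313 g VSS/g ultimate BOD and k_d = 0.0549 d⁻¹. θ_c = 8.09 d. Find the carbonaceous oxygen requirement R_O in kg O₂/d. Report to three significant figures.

R_O ≈ 2660 kg O₂/d

Observed yield with endogenous decay: Y_obs = Y / (1 + k_d·θ_c) = 0.313 / (1 + 0.0549 × 8.09) = 0.313 / 1.444 = 0.2167 g VSS/g ultimate BOD.
Mass of ultimate BOD removed per day: Q(S₀ − S) = 1600 × 2401 g/m³ = 3842 kg/d.
P_X = Y_obs·Q·(S₀ − S) = 0.2167 × 3842 = 832.8 kg VSS/d.
Carbonaceous O₂ demand = substrate oxidised − cell-mass equivalent = 3842 − 1.42 × 832.8 = 2660 kg O₂/d.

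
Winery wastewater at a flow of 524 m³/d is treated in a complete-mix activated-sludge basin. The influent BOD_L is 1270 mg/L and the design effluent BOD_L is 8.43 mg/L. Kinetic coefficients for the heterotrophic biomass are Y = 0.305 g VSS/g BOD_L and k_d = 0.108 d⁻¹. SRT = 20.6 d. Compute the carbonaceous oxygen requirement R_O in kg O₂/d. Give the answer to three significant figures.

R_O ≈ 572 kg O₂/d

The observed yield is Y_obs = Y/(1 + k_d·θ_c) = 0.305 / (1 + 0.108 × 20.6) = 0.305 / 3.225 = 0.09458 g VSS per g BOD_L removed.
Q·(S₀ − S) = 524 × (1270 − 8.43) × 10⁻³ = 661.1 kg/d removed.
P_X = Y_obs·Q·(S₀ − S) = 0.09458 × 661.1 = 62.52 kg VSS/d.
R_O = Q·(S₀ − S) − 1.42·P_X = 661.1 − 1.42 × 62.52 = 572.3 kg O₂/d.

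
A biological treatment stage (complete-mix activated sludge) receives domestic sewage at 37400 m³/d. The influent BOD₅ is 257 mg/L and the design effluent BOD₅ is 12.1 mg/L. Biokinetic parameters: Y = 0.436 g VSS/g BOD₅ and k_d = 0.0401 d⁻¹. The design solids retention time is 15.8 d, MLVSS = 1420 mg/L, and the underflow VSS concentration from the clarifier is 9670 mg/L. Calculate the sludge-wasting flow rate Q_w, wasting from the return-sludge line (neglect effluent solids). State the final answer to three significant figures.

Q_w ≈ 253 m³/d

Steady-state biomass mass balance: V·X·(1 + k_d·θ_c) = Y·Q·(S₀ − S)·θ_c, so V = 0.436 × 37400 × (257 − 12.1) × 15.8 / [1420 × (1 + 0.0401 × 15.8)] = 6.31×10^7 / 2320 = 27200 m³.
Q_w = (V·X)/(θ_c X_r) = 27200 × 1420 / (15.8 × 9670) = 252.8 m³/d.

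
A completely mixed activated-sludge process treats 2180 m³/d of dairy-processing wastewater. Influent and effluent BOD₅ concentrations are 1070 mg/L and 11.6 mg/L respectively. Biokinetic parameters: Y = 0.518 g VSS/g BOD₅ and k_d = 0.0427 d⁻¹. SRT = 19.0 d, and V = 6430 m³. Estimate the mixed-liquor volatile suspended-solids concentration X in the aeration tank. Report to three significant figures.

Solving the biomass balance for X: X = Y Q (S₀−S) θ_c / [V (1+k_d θ_c)] = 0.518 × 2180 × (1070 − 11.6) × 19.0 / [6430 × (1 + 0.0427 × 19.0)] = 1950 mg/L.

X ≈ 1950 mg/L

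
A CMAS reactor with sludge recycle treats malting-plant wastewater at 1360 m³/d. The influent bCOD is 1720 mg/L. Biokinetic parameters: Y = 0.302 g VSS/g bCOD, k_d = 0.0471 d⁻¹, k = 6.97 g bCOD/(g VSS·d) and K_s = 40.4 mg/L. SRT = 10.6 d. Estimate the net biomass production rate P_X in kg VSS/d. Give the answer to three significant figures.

P_X ≈ 470 kg VSS/d

Effluent substrate depends only on kinetics and SRT: S = K_s(1 + k_d θ_c) / [θ_c(Yk − k_d) − 1] = 40.4 × (1 + 0.0471 × 10.6) / [10.6 × (0.302 × 6.97 − 0.0471) − 1] = 60.57 / 20.81 = 2.910 mg/L.
The observed yield is Y_obs = Y/(1 + k_d·θ_c) = 0.302 / (1 + 0.0471 × 10.6) = 0.302 / 1.499 = 0.2014 g VSS per g bCOD removed.
Q·(S₀ − S) = 1360 × (1720 − 2.91) × 10⁻³ = 2335 kg/d removed.
Biomass produced: P_X = Y_obs·Q·ΔS = 0.2014 × 2335 ≈ 470.4 kg VSS/d.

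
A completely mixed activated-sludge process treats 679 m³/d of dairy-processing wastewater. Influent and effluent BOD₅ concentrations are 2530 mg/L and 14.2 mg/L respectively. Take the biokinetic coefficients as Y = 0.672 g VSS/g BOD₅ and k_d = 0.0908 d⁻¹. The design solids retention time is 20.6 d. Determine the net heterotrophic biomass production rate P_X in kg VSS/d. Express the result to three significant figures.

Observed yield with endogenous decay: Y_obs = Y / (1 + k_d·θ_c) = 0.672 / (1 + 0.0908 × 20.6) = 0.672 / 2.870 = 0.2341 g VSS/g BOD₅.
ΔS = 2530 − 14.2 = 2516 mg/L, so the substrate removal rate is 679 × 2516/1000 = 1708 kg BOD₅/d.
So the net sludge growth is P_X = 0.2341 × 1708 = 399.9 kg VSS/d.

P_X ≈ 400 kg VSS/d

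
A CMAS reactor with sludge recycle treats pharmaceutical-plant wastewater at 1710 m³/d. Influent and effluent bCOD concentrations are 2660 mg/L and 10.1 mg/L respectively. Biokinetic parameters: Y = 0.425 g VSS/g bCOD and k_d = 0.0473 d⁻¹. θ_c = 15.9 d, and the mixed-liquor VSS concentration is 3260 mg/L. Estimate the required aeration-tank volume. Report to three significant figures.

V ≈ 5360 m³

Steady-state biomass mass balance: V·X·(1 + k_d·θ_c) = Y·Q·(S₀ − S)·θ_c, so V = 0.425 × 1710 × (2660 − 10.1) × 15.9 / [3260 × (1 + 0.0473 × 15.9)] = 3.06×10^7 / 5712 = 5361 m³.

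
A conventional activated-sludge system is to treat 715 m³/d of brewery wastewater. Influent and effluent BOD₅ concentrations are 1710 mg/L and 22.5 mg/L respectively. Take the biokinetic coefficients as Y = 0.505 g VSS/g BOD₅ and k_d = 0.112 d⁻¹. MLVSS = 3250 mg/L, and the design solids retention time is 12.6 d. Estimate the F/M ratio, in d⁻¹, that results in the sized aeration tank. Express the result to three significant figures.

F/M ≈ 0.384 d⁻¹

Rearranging the biomass balance for a CMAS with decay, V = Y·Q·ΔS·θ_c / [X·(1+k_d θ_c)] = 0.505 × 715 × (1710 − 22.5) × 12.6 / [3250 × (1 + 0.112 × 12.6)] = 7.68×10^6 / 7836 = 979.7 m³.
Food-to-microorganism ratio F/M = Q S₀ / (V X) = 715 × 1710 / (979.7 × 3250) = 0.3840 d⁻¹.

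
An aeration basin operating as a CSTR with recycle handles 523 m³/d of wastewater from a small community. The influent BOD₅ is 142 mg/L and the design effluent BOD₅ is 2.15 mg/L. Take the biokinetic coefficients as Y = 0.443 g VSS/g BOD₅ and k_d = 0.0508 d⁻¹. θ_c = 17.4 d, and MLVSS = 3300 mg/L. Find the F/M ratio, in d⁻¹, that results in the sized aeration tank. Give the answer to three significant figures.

F/M ≈ 0.248 d⁻¹

From the SRT design equation V = Y Q (S₀−S) θ_c / [X (1 + k_d θ_c)] = 0.443 × 523 × (142 − 2.15) × 17.4 / [3300 × (1 + 0.0508 × 17.4)] = 5.64×10^5 / 6217 = 90.69 m³.
F/M = Q·S₀ / (V·X) = 523 × 142 / (90.69 × 3300) = 0.2482 g BOD₅·(g VSS·d)⁻¹.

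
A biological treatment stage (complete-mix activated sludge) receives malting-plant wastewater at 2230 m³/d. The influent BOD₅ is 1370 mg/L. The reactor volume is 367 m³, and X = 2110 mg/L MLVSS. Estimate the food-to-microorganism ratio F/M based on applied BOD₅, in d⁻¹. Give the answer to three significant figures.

F/M = applied load / biomass = Q·S₀/(V·X) = 2230 × 1370 / (367.0 × 2110) = 3.945 d⁻¹.

F/M ≈ 3.95 d⁻¹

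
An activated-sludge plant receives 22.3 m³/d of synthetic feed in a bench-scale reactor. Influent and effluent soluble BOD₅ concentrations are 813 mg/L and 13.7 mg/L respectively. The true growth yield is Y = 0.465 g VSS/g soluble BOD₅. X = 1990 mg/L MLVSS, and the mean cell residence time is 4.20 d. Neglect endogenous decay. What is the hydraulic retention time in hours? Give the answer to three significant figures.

τ ≈ 18.8 h

V·X = Y·Q·ΔS·θ_c gives V = 0.465 × 22.3 × (813 − 13.7) × 4.20 / 1990 = 17.49 m³.
τ = V/Q = 17.49/22.3 = 0.7844 d, or 18.83 h.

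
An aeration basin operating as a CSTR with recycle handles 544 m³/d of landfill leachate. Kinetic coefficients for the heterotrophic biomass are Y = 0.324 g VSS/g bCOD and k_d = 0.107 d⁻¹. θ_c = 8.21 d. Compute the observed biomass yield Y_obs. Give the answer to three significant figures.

Y_obs ≈ 0.172 g VSS/g bCOD

Y_obs = Y / (1 + k_d θ_c) = 0.324 / (1 + 0.107 × 8.21) = 0.324 / 1.878 = 0.1725.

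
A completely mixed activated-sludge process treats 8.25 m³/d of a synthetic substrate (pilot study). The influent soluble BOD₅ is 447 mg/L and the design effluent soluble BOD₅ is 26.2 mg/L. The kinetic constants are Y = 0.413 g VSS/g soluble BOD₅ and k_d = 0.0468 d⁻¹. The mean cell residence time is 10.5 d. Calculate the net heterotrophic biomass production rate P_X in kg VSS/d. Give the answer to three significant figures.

P_X ≈ 0.961 kg VSS/d

Observed yield with endogenous decay: Y_obs = Y / (1 + k_d·θ_c) = 0.413 / (1 + 0.0468 × 10.5) = 0.413 / 1.491 = 0.2769 g VSS/g soluble BOD₅.
Mass of soluble BOD₅ removed per day: Q(S₀ − S) = 8.25 × 420.8 g/m³ = 3.472 kg/d.
So the net sludge growth is P_X = 0.2769 × 3.472 = 0.9614 kg VSS/d.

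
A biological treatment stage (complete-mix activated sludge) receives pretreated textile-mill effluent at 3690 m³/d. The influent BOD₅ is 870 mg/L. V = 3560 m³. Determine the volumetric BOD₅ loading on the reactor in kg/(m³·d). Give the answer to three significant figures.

Volumetric loading L_v = Q·S₀ / V = 3690 × 870 g/m³ / 3560 m³ = 901.8 g/(m³·d) = 0.9018 kg BOD₅/(m³·d).

L_v ≈ 0.902 kg BOD₅/(m³·d)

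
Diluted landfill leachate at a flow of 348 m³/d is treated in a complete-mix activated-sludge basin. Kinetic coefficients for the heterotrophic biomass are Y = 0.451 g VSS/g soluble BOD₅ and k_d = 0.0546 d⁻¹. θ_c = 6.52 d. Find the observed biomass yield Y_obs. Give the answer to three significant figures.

The observed yield is Y_obs = Y/(1 + k_d·θ_c) = 0.451 / (1 + 0.0546 × 6.52) = 0.451 / 1.356 = 0.3326 g VSS per g soluble BOD₅ removed.

Y_obs ≈ 0.333 g VSS/g soluble BOD₅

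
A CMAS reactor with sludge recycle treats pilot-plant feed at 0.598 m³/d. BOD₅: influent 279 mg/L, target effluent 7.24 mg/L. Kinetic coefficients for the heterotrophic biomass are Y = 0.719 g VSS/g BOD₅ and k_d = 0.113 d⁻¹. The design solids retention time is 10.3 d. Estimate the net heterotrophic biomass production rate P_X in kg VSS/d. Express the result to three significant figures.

P_X ≈ 0.0540 kg VSS/d

Observed yield with endogenous decay: Y_obs = Y / (1 + k_d·θ_c) = 0.719 / (1 + 0.113 × 10.3) = 0.719 / 2.164 = 0.3323 g VSS/g BOD₅.
Q·(S₀ − S) = 0.598 × (279 − 7.24) × 10⁻³ = 0.1625 kg/d removed.
P_X = Y_obs · Q(S₀ − S) = 0.3323 × 0.1625 = 0.05400 kg VSS/d.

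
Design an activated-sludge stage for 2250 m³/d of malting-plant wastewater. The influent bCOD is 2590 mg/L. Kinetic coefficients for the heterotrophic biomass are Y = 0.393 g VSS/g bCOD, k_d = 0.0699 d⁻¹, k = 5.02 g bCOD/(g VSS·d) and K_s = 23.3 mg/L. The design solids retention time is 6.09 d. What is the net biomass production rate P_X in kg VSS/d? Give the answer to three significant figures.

Effluent substrate depends only on kinetics and SRT: S = K_s(1 + k_d θ_c) / [θ_c(Yk − k_d) − 1] = 23.3 × (1 + 0.0699 × 6.09) / [6.09 × (0.393 × 5.02 − 0.0699) − 1] = 33.22 / 10.59 = 3.137 mg/L.
The observed yield is Y_obs = Y/(1 + k_d·θ_c) = 0.393 / (1 + 0.0699 × 6.09) = 0.393 / 1.426 = 0.2757 g VSS per g bCOD removed.
ΔS = 2590 − 3.14 = 2587 mg/L, so the substrate removal rate is 2250 × 2587/1000 = 5820 kg bCOD/d.
P_X = Y_obs · Q(S₀ − S) = 0.2757 × 5820 = 1604 kg VSS/d.

P_X ≈ 1600 kg VSS/d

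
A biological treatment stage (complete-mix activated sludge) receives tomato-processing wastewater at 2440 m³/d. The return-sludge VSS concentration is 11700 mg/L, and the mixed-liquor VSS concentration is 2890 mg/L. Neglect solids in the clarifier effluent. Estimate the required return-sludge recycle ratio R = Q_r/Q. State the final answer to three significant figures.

Mass balance around the secondary clarifier (neglecting effluent solids): R = X / (X_r − X) = 2890 / (11700 − 2890) = 0.3280.

R ≈ 0.328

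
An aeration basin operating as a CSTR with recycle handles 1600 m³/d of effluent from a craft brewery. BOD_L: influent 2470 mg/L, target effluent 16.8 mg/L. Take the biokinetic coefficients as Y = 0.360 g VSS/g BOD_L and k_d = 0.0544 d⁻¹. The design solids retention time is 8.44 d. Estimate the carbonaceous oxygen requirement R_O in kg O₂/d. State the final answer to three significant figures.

The observed yield is Y_obs = Y/(1 + k_d·θ_c) = 0.360 / (1 + 0.0544 × 8.44) = 0.360 / 1.459 = 0.2467 g VSS per g BOD_L removed.
Q·(S₀ − S) = 1600 × (2470 − 16.8) × 10⁻³ = 3925 kg/d removed.
P_X = Y_obs·Q·(S₀ − S) = 0.2467 × 3925 = 968.4 kg VSS/d.
R_O = Q·ΔS − 1.42 P_X = 3925 − 1375 = 2550 kg O₂/d.

R_O ≈ 2550 kg O₂/d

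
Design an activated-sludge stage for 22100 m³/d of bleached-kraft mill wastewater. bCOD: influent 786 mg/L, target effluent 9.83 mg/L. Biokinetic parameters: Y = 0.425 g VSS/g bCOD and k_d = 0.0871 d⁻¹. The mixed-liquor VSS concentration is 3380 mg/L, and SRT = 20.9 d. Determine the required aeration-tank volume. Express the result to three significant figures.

Steady-state biomass mass balance: V·X·(1 + k_d·θ_c) = Y·Q·(S₀ − S)·θ_c, so V = 0.425 × 22100 × (786 − 9.83) × 20.9 / [3380 × (1 + 0.0871 × 20.9)] = 1.52×10^8 / 9533 = 15983 m³.

V ≈ 16000 m³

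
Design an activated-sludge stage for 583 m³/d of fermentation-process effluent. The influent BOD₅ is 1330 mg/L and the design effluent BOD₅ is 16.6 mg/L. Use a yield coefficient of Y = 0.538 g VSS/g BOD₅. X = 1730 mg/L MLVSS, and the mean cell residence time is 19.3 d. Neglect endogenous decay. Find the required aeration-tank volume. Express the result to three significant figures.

Biomass mass balance (decay neglected): V·X = Y·Q·(S₀ − S)·θ_c, so V = 0.538 × 583 × (1330 − 16.6) × 19.3 / 1730 = 4596 m³.

V ≈ 4600 m³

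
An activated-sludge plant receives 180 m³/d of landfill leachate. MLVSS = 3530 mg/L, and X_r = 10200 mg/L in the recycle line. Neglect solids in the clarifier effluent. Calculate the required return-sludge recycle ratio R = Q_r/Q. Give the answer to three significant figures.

Solids balance on the clarifier gives (1+R)X = R·X_r, so R = X/(X_r − X) = 3530 / (10200 − 3530) = 0.5292.

R ≈ 0.529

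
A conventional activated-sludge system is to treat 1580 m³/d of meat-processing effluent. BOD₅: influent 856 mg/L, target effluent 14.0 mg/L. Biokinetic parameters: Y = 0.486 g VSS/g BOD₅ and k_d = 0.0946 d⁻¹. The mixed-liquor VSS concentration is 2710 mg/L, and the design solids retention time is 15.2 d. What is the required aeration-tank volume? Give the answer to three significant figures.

V ≈ 1490 m³

From the SRT design equation V = Y Q (S₀−S) θ_c / [X (1 + k_d θ_c)] = 0.486 × 1580 × (856 − 14.0) × 15.2 / [2710 × (1 + 0.0946 × 15.2)] = 9.83×10^6 / 6607 = 1488 m³.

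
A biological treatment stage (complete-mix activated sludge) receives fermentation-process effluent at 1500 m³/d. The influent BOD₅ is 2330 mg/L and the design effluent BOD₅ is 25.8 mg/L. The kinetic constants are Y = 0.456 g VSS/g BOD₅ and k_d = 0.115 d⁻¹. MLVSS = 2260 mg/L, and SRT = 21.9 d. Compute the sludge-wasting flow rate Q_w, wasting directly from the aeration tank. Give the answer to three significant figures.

Rearranging the biomass balance for a CMAS with decay, V = Y·Q·ΔS·θ_c / [X·(1+k_d θ_c)] = 0.456 × 1500 × (2330 − 25.8) × 21.9 / [2260 × (1 + 0.115 × 21.9)] = 3.45×10^7 / 7952 = 4341 m³.
Wasting from the aeration tank: Q_w = V / θ_c = 4341 / 21.9 = 198.2 m³/d.

Q_w ≈ 198 m³/d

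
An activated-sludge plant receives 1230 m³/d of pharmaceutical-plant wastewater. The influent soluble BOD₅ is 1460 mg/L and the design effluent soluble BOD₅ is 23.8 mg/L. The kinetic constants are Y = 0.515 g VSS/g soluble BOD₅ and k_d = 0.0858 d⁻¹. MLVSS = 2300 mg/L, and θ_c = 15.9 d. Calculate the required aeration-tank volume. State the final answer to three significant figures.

V ≈ 2660 m³

From the SRT design equation V = Y Q (S₀−S) θ_c / [X (1 + k_d θ_c)] = 0.515 × 1230 × (1460 − 23.8) × 15.9 / [2300 × (1 + 0.0858 × 15.9)] = 1.45×10^7 / 5438 = 2660 m³.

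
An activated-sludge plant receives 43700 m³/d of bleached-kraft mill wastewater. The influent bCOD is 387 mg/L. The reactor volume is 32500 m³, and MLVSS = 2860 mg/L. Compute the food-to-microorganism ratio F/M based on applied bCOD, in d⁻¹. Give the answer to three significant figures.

F/M ≈ 0.182 d⁻¹

F/M = applied load / biomass = Q·S₀/(V·X) = 43700 × 387 / (32500 × 2860) = 0.1819 d⁻¹.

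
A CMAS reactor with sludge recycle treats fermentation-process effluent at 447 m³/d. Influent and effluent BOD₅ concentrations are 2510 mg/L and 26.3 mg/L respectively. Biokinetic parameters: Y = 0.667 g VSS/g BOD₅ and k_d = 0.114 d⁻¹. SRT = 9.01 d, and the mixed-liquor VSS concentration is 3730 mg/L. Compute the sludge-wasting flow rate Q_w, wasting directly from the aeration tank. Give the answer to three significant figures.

Rearranging the biomass balance for a CMAS with decay, V = Y·Q·ΔS·θ_c / [X·(1+k_d θ_c)] = 0.667 × 447 × (2510 − 26.3) × 9.01 / [3730 × (1 + 0.114 × 9.01)] = 6.67×10^6 / 7561 = 882.4 m³.
Wasting from the aeration tank: Q_w = V / θ_c = 882.4 / 9.01 = 97.94 m³/d.

Q_w ≈ 97.9 m³/d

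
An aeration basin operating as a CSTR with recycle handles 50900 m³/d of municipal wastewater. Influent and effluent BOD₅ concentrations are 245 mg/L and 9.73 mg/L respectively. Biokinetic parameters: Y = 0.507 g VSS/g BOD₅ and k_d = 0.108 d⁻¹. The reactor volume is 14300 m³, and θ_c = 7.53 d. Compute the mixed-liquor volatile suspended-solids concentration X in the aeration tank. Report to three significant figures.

X ≈ 1760 mg/L

From V·X·(1 + k_d·θ_c) = Y·Q·(S₀ − S)·θ_c: X = 0.507 × 50900 × (245 − 9.73) × 7.53 / [14300 × (1 + 0.108 × 7.53)] = 1763 mg/L.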